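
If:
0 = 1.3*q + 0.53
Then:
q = -0.41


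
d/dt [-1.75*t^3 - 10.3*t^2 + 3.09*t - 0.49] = -5.25*t^2 - 20.6*t + 3.09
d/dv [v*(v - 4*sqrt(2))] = 2*v - 4*sqrt(2)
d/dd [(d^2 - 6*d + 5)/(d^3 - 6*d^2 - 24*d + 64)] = (-d^4 + 12*d^3 - 75*d^2 + 188*d - 264)/(d^6 - 12*d^5 - 12*d^4 + 416*d^3 - 192*d^2 - 3072*d + 4096)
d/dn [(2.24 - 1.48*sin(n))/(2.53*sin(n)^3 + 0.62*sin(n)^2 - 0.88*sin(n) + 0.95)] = (7.4888*sin(n)^3 - 16.084*sin(n)^2 - 2.7776*sin(n) + 0.5652)*cos(n)/(6.4009*sin(n)^6 + 3.1372*sin(n)^5 - 4.0684*sin(n)^4 + 3.7158*sin(n)^3 + 1.9524*sin(n)^2 - 1.672*sin(n) + 0.9025)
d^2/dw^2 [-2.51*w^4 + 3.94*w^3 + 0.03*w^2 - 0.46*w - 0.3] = -30.12*w^2 + 23.64*w + 0.06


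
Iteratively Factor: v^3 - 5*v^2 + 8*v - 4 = (v - 1)*(v^2 - 4*v + 4) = (v - 2)*(v - 1)*(v - 2)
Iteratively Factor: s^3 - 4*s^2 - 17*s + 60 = (s + 4)*(s^2 - 8*s + 15) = (s - 5)*(s + 4)*(s - 3)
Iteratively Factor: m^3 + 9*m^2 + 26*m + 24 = (m + 3)*(m^2 + 6*m + 8) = (m + 3)*(m + 4)*(m + 2)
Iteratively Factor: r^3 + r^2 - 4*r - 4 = (r + 2)*(r^2 - r - 2) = (r - 2)*(r + 2)*(r + 1)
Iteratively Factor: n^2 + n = (n)*(n + 1)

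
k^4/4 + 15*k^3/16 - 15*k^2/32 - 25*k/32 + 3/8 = (k/4 + 1)*(k - 3/4)*(k - 1/2)*(k + 1)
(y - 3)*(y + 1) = y^2 - 2*y - 3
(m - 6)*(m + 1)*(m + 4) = m^3 - m^2 - 26*m - 24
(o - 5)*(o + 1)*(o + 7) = o^3 + 3*o^2 - 33*o - 35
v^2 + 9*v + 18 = (v + 3)*(v + 6)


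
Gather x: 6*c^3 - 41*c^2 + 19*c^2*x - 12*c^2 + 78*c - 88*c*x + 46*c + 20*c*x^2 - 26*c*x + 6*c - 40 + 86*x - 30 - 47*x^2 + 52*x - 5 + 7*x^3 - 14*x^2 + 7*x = 6*c^3 - 53*c^2 + 130*c + 7*x^3 + x^2*(20*c - 61) + x*(19*c^2 - 114*c + 145) - 75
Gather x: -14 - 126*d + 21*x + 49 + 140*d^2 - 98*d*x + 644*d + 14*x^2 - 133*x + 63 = 140*d^2 + 518*d + 14*x^2 + x*(-98*d - 112) + 98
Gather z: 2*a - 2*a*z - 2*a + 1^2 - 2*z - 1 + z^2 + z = z^2 + z*(-2*a - 1)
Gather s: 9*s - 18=9*s - 18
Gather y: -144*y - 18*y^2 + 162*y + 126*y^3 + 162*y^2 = 126*y^3 + 144*y^2 + 18*y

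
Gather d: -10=-10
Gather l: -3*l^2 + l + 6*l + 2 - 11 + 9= -3*l^2 + 7*l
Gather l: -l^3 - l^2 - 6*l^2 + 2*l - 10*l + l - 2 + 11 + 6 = -l^3 - 7*l^2 - 7*l + 15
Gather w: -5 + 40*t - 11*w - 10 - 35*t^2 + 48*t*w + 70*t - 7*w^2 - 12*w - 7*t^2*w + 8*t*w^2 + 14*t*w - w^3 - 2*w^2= -35*t^2 + 110*t - w^3 + w^2*(8*t - 9) + w*(-7*t^2 + 62*t - 23) - 15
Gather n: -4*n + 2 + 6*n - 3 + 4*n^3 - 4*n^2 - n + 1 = 4*n^3 - 4*n^2 + n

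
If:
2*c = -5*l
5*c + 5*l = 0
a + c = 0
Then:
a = 0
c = 0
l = 0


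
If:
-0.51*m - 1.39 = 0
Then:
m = -2.73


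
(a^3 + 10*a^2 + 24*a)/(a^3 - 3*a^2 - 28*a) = (a + 6)/(a - 7)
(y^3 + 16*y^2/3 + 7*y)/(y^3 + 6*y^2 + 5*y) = (y^2 + 16*y/3 + 7)/(y^2 + 6*y + 5)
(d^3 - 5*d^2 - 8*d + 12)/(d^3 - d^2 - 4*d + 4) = (d - 6)/(d - 2)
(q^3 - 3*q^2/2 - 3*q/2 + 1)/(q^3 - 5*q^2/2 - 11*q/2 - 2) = (2*q^2 - 5*q + 2)/(2*q^2 - 7*q - 4)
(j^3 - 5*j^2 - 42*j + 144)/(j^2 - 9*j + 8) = (j^2 + 3*j - 18)/(j - 1)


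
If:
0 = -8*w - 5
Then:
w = -5/8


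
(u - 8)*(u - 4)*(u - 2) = u^3 - 14*u^2 + 56*u - 64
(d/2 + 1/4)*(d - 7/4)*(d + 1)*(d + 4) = d^4/2 + 15*d^3/8 - 25*d^2/16 - 75*d/16 - 7/4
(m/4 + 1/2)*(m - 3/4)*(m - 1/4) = m^3/4 + m^2/4 - 29*m/64 + 3/32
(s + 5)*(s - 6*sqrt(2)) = s^2 - 6*sqrt(2)*s + 5*s - 30*sqrt(2)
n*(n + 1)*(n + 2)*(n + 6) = n^4 + 9*n^3 + 20*n^2 + 12*n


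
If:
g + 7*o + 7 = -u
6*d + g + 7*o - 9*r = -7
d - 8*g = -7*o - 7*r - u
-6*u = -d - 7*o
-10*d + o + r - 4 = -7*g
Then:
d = -469/248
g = -18669/9920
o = -2917/4960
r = -11403/9920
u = -9933/9920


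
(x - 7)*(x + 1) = x^2 - 6*x - 7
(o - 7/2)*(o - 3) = o^2 - 13*o/2 + 21/2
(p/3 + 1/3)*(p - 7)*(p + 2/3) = p^3/3 - 16*p^2/9 - 11*p/3 - 14/9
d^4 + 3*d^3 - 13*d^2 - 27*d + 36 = (d - 3)*(d - 1)*(d + 3)*(d + 4)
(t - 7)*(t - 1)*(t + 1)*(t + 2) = t^4 - 5*t^3 - 15*t^2 + 5*t + 14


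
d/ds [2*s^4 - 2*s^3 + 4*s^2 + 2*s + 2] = 8*s^3 - 6*s^2 + 8*s + 2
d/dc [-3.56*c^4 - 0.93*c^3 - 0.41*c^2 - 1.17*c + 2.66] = -14.24*c^3 - 2.79*c^2 - 0.82*c - 1.17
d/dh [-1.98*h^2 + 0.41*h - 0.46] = 0.41 - 3.96*h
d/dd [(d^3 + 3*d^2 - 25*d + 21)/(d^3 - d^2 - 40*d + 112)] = 2*(5 - 2*d)/(d^3 - 12*d^2 + 48*d - 64)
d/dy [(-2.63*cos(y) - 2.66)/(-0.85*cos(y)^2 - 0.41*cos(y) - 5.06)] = (2.2355*cos(y)^2 + 4.522*cos(y) - 12.2172)*sin(y)/(0.7225*cos(y)^4 + 0.697*cos(y)^3 + 8.7701*cos(y)^2 + 4.1492*cos(y) + 25.6036)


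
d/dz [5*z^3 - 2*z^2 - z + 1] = 15*z^2 - 4*z - 1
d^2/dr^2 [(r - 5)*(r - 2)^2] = 6*r - 18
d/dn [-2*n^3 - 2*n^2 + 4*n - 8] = -6*n^2 - 4*n + 4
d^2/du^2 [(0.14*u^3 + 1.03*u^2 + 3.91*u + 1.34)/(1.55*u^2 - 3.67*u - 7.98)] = (-8.88178419700125e-16*u^5 - 1.77635683940025e-15*u^4 + 37.740472*u^3 + 120.357264*u^2 + 297.932736*u - 28.594016)/(3.723875*u^6 - 26.451525*u^5 + 5.114535*u^4 + 222.934517*u^3 - 26.331606*u^2 - 701.121204*u - 508.169592)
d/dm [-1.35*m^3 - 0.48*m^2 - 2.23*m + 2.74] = -4.05*m^2 - 0.96*m - 2.23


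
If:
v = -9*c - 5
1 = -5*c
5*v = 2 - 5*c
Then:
No Solution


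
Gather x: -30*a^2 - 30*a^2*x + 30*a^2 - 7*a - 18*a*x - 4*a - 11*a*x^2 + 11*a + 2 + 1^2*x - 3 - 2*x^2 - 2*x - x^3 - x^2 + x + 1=-x^3 + x^2*(-11*a - 3) + x*(-30*a^2 - 18*a)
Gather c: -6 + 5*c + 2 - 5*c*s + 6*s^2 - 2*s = c*(5 - 5*s) + 6*s^2 - 2*s - 4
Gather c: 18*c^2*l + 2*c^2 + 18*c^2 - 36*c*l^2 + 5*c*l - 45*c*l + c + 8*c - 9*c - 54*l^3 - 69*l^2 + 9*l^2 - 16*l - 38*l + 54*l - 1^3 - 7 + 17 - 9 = c^2*(18*l + 20) + c*(-36*l^2 - 40*l) - 54*l^3 - 60*l^2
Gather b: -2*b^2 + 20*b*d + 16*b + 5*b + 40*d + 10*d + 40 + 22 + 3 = -2*b^2 + b*(20*d + 21) + 50*d + 65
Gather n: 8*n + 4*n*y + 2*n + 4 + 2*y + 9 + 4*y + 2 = n*(4*y + 10) + 6*y + 15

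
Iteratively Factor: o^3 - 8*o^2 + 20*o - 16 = (o - 4)*(o^2 - 4*o + 4) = (o - 4)*(o - 2)*(o - 2)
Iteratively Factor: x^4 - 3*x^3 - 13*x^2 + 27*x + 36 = (x - 4)*(x^3 + x^2 - 9*x - 9) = (x - 4)*(x - 3)*(x^2 + 4*x + 3) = (x - 4)*(x - 3)*(x + 1)*(x + 3)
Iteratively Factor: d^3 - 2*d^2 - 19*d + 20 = (d - 1)*(d^2 - d - 20) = (d - 1)*(d + 4)*(d - 5)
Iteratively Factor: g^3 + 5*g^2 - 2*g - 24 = (g - 2)*(g^2 + 7*g + 12) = (g - 2)*(g + 4)*(g + 3)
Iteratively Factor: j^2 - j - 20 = (j + 4)*(j - 5)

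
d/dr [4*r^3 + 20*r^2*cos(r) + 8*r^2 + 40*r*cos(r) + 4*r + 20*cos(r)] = -20*r^2*sin(r) + 12*r^2 - 40*r*sin(r) + 40*r*cos(r) + 16*r - 20*sin(r) + 40*cos(r) + 4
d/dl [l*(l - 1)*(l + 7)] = 3*l^2 + 12*l - 7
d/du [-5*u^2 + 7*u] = 7 - 10*u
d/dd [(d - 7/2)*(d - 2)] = 2*d - 11/2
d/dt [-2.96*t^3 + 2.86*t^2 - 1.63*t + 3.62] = -8.88*t^2 + 5.72*t - 1.63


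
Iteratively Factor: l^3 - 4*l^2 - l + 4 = (l + 1)*(l^2 - 5*l + 4) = (l - 4)*(l + 1)*(l - 1)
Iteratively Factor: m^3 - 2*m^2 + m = (m - 1)*(m^2 - m) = m*(m - 1)*(m - 1)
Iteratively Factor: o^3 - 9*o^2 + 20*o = (o - 4)*(o^2 - 5*o) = (o - 5)*(o - 4)*(o)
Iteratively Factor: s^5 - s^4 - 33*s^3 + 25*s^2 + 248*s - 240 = (s - 3)*(s^4 + 2*s^3 - 27*s^2 - 56*s + 80) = (s - 3)*(s + 4)*(s^3 - 2*s^2 - 19*s + 20) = (s - 5)*(s - 3)*(s + 4)*(s^2 + 3*s - 4) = (s - 5)*(s - 3)*(s + 4)^2*(s - 1)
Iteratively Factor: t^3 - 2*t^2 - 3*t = (t)*(t^2 - 2*t - 3) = t*(t + 1)*(t - 3)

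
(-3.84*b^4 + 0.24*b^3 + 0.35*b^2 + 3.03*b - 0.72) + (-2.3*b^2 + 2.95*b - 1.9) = -3.84*b^4 + 0.24*b^3 - 1.95*b^2 + 5.98*b - 2.62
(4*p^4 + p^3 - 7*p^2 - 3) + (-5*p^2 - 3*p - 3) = 4*p^4 + p^3 - 12*p^2 - 3*p - 6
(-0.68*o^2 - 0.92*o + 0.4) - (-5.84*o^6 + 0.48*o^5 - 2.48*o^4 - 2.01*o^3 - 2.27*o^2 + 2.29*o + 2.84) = 5.84*o^6 - 0.48*o^5 + 2.48*o^4 + 2.01*o^3 + 1.59*o^2 - 3.21*o - 2.44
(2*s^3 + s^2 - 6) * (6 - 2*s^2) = -4*s^5 - 2*s^4 + 12*s^3 + 18*s^2 - 36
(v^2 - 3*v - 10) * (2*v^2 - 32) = 2*v^4 - 6*v^3 - 52*v^2 + 96*v + 320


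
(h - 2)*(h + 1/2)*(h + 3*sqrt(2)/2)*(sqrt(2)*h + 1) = sqrt(2)*h^4 - 3*sqrt(2)*h^3/2 + 4*h^3 - 6*h^2 + sqrt(2)*h^2/2 - 4*h - 9*sqrt(2)*h/4 - 3*sqrt(2)/2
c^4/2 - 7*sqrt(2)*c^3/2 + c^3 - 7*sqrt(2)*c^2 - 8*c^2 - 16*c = c*(c/2 + sqrt(2)/2)*(c + 2)*(c - 8*sqrt(2))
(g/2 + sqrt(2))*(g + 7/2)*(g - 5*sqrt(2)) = g^3/2 - 3*sqrt(2)*g^2/2 + 7*g^2/4 - 10*g - 21*sqrt(2)*g/4 - 35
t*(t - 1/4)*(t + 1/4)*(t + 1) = t^4 + t^3 - t^2/16 - t/16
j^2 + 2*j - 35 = (j - 5)*(j + 7)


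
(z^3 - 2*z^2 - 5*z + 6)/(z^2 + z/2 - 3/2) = 2*(z^2 - z - 6)/(2*z + 3)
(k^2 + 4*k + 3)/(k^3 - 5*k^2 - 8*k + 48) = (k + 1)/(k^2 - 8*k + 16)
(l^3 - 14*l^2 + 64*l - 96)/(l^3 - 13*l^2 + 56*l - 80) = (l - 6)/(l - 5)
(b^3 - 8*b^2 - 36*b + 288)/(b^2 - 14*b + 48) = b + 6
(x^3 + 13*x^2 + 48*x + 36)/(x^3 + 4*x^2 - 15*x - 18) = (x + 6)/(x - 3)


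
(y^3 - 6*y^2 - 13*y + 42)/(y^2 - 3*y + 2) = (y^2 - 4*y - 21)/(y - 1)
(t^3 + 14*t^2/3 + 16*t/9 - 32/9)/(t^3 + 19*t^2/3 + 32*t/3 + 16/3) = (t - 2/3)/(t + 1)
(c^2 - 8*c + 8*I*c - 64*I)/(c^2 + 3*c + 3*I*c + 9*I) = (c^2 + 8*c*(-1 + I) - 64*I)/(c^2 + 3*c*(1 + I) + 9*I)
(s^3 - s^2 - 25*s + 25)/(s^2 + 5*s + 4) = (s^3 - s^2 - 25*s + 25)/(s^2 + 5*s + 4)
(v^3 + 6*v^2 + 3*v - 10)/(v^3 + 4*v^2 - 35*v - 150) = (v^2 + v - 2)/(v^2 - v - 30)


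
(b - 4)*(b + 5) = b^2 + b - 20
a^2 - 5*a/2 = a*(a - 5/2)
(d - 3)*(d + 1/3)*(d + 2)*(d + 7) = d^4 + 19*d^3/3 - 11*d^2 - 139*d/3 - 14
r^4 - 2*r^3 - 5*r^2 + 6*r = r*(r - 3)*(r - 1)*(r + 2)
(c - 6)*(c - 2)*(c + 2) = c^3 - 6*c^2 - 4*c + 24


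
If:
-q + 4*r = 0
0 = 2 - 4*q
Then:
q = 1/2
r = 1/8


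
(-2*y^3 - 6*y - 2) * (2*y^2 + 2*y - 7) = -4*y^5 - 4*y^4 + 2*y^3 - 16*y^2 + 38*y + 14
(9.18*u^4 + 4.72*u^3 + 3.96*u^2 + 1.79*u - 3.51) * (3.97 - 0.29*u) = -2.6622*u^5 + 35.0758*u^4 + 17.59*u^3 + 15.2021*u^2 + 8.1242*u - 13.9347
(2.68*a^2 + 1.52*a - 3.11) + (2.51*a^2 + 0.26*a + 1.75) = 5.19*a^2 + 1.78*a - 1.36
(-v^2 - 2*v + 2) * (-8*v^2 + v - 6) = 8*v^4 + 15*v^3 - 12*v^2 + 14*v - 12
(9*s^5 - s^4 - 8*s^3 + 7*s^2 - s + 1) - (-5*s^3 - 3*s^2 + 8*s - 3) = 9*s^5 - s^4 - 3*s^3 + 10*s^2 - 9*s + 4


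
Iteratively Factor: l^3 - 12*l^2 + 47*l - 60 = (l - 4)*(l^2 - 8*l + 15) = (l - 5)*(l - 4)*(l - 3)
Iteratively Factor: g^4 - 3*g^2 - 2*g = (g - 2)*(g^3 + 2*g^2 + g) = g*(g - 2)*(g^2 + 2*g + 1) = g*(g - 2)*(g + 1)*(g + 1)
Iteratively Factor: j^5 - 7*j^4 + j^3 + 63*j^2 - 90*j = (j + 3)*(j^4 - 10*j^3 + 31*j^2 - 30*j) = (j - 3)*(j + 3)*(j^3 - 7*j^2 + 10*j) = (j - 5)*(j - 3)*(j + 3)*(j^2 - 2*j) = (j - 5)*(j - 3)*(j - 2)*(j + 3)*(j)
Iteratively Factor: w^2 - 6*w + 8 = (w - 4)*(w - 2)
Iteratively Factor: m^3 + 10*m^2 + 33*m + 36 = (m + 4)*(m^2 + 6*m + 9) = (m + 3)*(m + 4)*(m + 3)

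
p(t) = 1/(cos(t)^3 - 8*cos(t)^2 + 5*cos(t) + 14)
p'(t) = (3*sin(t)*cos(t)^2 - 16*sin(t)*cos(t) + 5*sin(t))/(cos(t)^3 - 8*cos(t)^2 + 5*cos(t) + 14)^2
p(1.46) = 0.07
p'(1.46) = 0.02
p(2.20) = 0.12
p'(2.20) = 0.19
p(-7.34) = 0.07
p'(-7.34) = 0.01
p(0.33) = 0.08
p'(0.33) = -0.02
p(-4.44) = 0.08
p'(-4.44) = 0.06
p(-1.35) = 0.07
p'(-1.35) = -0.01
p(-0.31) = 0.08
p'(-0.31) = 0.01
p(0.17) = 0.08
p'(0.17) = -0.01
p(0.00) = 0.08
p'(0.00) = 0.00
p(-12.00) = 0.08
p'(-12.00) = -0.02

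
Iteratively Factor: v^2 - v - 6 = (v + 2)*(v - 3)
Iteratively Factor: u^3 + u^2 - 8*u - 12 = (u + 2)*(u^2 - u - 6) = (u + 2)^2*(u - 3)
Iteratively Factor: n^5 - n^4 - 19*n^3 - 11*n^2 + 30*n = (n - 1)*(n^4 - 19*n^2 - 30*n) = (n - 5)*(n - 1)*(n^3 + 5*n^2 + 6*n) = n*(n - 5)*(n - 1)*(n^2 + 5*n + 6) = n*(n - 5)*(n - 1)*(n + 2)*(n + 3)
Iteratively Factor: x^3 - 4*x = (x)*(x^2 - 4) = x*(x + 2)*(x - 2)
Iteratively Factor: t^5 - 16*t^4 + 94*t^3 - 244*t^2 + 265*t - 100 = (t - 5)*(t^4 - 11*t^3 + 39*t^2 - 49*t + 20) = (t - 5)*(t - 1)*(t^3 - 10*t^2 + 29*t - 20) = (t - 5)*(t - 1)^2*(t^2 - 9*t + 20) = (t - 5)^2*(t - 1)^2*(t - 4)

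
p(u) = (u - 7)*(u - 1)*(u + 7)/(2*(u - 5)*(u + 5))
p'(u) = (u - 7)*(u - 1)/(2*(u - 5)*(u + 5)) - (u - 7)*(u - 1)*(u + 7)/(2*(u - 5)*(u + 5)^2) + (u - 7)*(u + 7)/(2*(u - 5)*(u + 5)) - (u - 7)*(u - 1)*(u + 7)/(2*(u - 5)^2*(u + 5)) + (u - 1)*(u + 7)/(2*(u - 5)*(u + 5))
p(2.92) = 2.36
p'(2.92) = 1.72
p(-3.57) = -6.76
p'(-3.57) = 4.09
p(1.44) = 0.45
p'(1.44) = 1.05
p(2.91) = 2.34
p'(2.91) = 1.71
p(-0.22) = -1.20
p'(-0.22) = 0.99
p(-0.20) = -1.18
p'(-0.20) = 0.99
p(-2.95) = -4.88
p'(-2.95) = 2.29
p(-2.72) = -4.40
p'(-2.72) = 1.97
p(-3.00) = -5.00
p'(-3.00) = 2.38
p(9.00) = 2.29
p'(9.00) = 0.84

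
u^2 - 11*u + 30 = (u - 6)*(u - 5)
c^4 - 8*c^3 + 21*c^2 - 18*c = c*(c - 3)^2*(c - 2)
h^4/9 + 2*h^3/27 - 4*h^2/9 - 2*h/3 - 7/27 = (h/3 + 1/3)^2*(h - 7/3)*(h + 1)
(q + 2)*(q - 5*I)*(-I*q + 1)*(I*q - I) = q^4 + q^3 - 4*I*q^3 + 3*q^2 - 4*I*q^2 + 5*q + 8*I*q - 10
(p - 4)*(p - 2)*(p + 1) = p^3 - 5*p^2 + 2*p + 8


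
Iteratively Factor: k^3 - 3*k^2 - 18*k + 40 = (k + 4)*(k^2 - 7*k + 10) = (k - 5)*(k + 4)*(k - 2)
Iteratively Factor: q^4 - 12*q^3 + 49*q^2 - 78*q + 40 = (q - 5)*(q^3 - 7*q^2 + 14*q - 8) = (q - 5)*(q - 2)*(q^2 - 5*q + 4) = (q - 5)*(q - 2)*(q - 1)*(q - 4)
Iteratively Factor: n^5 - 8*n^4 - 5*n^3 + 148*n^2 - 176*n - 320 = (n - 5)*(n^4 - 3*n^3 - 20*n^2 + 48*n + 64) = (n - 5)*(n - 4)*(n^3 + n^2 - 16*n - 16) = (n - 5)*(n - 4)^2*(n^2 + 5*n + 4) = (n - 5)*(n - 4)^2*(n + 1)*(n + 4)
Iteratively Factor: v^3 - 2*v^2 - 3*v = (v + 1)*(v^2 - 3*v) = v*(v + 1)*(v - 3)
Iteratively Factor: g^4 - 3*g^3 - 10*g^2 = (g - 5)*(g^3 + 2*g^2) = g*(g - 5)*(g^2 + 2*g) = g^2*(g - 5)*(g + 2)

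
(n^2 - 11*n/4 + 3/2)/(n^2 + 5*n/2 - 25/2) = (4*n^2 - 11*n + 6)/(2*(2*n^2 + 5*n - 25))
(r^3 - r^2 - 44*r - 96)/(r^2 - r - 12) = (r^2 - 4*r - 32)/(r - 4)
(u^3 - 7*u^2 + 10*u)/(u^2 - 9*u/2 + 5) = 2*u*(u - 5)/(2*u - 5)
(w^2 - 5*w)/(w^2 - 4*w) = (w - 5)/(w - 4)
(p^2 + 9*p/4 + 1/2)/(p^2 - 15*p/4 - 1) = (p + 2)/(p - 4)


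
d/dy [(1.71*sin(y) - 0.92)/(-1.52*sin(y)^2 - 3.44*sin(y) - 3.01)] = (2.5992*sin(y)^2 - 2.7968*sin(y) - 8.3119)*cos(y)/(2.3104*sin(y)^4 + 10.4576*sin(y)^3 + 20.984*sin(y)^2 + 20.7088*sin(y) + 9.0601)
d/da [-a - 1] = -1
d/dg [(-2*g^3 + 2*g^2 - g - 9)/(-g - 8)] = (4*g^3 + 46*g^2 - 32*g - 1)/(g^2 + 16*g + 64)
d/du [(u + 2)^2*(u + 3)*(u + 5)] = 4*u^3 + 36*u^2 + 102*u + 92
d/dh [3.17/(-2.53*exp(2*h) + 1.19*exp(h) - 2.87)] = (16.0402*exp(h) - 3.7723)*exp(h)/(2.53*exp(2*h) - 1.19*exp(h) + 2.87)^2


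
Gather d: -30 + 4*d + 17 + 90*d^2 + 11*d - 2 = 90*d^2 + 15*d - 15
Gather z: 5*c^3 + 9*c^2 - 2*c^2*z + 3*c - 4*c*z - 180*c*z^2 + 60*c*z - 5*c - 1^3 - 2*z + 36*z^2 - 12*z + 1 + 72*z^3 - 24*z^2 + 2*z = 5*c^3 + 9*c^2 - 2*c + 72*z^3 + z^2*(12 - 180*c) + z*(-2*c^2 + 56*c - 12)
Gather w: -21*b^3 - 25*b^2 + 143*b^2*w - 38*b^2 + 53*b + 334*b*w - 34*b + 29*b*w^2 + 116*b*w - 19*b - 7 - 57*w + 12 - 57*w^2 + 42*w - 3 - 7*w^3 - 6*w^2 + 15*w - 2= -21*b^3 - 63*b^2 - 7*w^3 + w^2*(29*b - 63) + w*(143*b^2 + 450*b)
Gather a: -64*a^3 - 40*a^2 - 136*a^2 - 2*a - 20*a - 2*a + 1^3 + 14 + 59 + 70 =-64*a^3 - 176*a^2 - 24*a + 144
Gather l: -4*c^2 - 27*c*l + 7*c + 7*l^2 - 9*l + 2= -4*c^2 + 7*c + 7*l^2 + l*(-27*c - 9) + 2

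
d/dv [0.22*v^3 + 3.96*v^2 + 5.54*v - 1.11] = 0.66*v^2 + 7.92*v + 5.54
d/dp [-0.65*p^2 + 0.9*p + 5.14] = 0.9 - 1.3*p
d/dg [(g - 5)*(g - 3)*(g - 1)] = 3*g^2 - 18*g + 23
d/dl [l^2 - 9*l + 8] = 2*l - 9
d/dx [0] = 0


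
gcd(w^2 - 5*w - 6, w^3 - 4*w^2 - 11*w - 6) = w^2 - 5*w - 6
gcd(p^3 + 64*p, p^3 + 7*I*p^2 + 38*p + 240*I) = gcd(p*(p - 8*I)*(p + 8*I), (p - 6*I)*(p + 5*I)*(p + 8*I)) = p + 8*I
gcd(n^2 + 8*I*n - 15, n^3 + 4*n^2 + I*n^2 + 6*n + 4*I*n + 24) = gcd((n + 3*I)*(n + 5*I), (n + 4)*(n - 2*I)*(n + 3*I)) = n + 3*I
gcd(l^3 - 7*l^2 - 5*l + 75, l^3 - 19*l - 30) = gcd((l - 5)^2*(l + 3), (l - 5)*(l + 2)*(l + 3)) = l^2 - 2*l - 15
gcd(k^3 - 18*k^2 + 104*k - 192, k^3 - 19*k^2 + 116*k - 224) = k^2 - 12*k + 32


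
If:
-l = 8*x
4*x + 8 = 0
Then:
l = 16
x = -2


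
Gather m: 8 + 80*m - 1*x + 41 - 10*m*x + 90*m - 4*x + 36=m*(170 - 10*x) - 5*x + 85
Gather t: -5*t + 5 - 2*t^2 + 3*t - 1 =-2*t^2 - 2*t + 4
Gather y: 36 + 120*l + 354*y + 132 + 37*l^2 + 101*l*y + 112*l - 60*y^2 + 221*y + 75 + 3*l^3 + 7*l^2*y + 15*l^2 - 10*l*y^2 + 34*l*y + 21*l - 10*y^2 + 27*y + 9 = 3*l^3 + 52*l^2 + 253*l + y^2*(-10*l - 70) + y*(7*l^2 + 135*l + 602) + 252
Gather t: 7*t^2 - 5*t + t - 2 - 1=7*t^2 - 4*t - 3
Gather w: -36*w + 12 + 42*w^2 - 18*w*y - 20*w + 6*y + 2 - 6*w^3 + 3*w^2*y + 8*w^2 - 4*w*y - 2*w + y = -6*w^3 + w^2*(3*y + 50) + w*(-22*y - 58) + 7*y + 14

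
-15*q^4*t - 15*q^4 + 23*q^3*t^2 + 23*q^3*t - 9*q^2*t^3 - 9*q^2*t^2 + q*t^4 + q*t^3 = (-5*q + t)*(-3*q + t)*(-q + t)*(q*t + q)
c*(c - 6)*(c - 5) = c^3 - 11*c^2 + 30*c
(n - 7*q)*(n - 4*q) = n^2 - 11*n*q + 28*q^2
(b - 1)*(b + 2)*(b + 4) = b^3 + 5*b^2 + 2*b - 8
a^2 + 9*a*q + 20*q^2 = (a + 4*q)*(a + 5*q)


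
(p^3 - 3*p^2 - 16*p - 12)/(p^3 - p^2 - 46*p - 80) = (p^2 - 5*p - 6)/(p^2 - 3*p - 40)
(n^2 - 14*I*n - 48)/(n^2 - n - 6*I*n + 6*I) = (n - 8*I)/(n - 1)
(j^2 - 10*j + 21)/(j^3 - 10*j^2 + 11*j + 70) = (j - 3)/(j^2 - 3*j - 10)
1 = 1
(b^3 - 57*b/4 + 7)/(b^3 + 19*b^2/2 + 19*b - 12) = (b - 7/2)/(b + 6)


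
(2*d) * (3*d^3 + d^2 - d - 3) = 6*d^4 + 2*d^3 - 2*d^2 - 6*d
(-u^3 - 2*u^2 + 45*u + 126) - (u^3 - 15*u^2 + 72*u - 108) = -2*u^3 + 13*u^2 - 27*u + 234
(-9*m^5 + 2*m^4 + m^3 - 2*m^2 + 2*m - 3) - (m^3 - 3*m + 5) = -9*m^5 + 2*m^4 - 2*m^2 + 5*m - 8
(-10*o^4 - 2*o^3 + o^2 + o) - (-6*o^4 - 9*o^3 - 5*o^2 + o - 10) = -4*o^4 + 7*o^3 + 6*o^2 + 10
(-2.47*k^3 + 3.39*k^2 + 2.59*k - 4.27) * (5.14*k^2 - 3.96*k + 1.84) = -12.6958*k^5 + 27.2058*k^4 - 4.6566*k^3 - 25.9666*k^2 + 21.6748*k - 7.8568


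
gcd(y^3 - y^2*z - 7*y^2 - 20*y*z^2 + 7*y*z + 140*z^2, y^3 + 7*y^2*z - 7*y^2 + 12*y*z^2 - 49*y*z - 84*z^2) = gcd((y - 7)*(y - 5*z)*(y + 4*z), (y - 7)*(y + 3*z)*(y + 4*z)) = y^2 + 4*y*z - 7*y - 28*z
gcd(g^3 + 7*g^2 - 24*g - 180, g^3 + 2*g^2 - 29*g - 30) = g^2 + g - 30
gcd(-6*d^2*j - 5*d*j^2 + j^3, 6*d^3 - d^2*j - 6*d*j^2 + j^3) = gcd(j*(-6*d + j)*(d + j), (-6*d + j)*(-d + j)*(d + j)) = 6*d^2 + 5*d*j - j^2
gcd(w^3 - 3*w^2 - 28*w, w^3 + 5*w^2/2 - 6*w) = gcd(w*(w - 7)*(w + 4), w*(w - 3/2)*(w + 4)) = w^2 + 4*w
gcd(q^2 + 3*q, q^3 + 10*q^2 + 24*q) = q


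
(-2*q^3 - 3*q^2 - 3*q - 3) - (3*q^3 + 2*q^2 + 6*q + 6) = -5*q^3 - 5*q^2 - 9*q - 9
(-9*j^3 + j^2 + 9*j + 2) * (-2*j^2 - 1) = 18*j^5 - 2*j^4 - 9*j^3 - 5*j^2 - 9*j - 2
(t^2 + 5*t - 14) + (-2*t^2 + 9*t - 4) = -t^2 + 14*t - 18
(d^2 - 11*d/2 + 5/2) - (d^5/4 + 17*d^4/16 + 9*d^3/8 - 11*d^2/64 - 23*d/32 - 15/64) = -d^5/4 - 17*d^4/16 - 9*d^3/8 + 75*d^2/64 - 153*d/32 + 175/64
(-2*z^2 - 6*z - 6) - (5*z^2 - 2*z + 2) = -7*z^2 - 4*z - 8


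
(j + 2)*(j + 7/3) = j^2 + 13*j/3 + 14/3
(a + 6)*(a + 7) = a^2 + 13*a + 42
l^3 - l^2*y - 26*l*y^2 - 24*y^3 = (l - 6*y)*(l + y)*(l + 4*y)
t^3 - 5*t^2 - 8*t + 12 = (t - 6)*(t - 1)*(t + 2)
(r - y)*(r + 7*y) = r^2 + 6*r*y - 7*y^2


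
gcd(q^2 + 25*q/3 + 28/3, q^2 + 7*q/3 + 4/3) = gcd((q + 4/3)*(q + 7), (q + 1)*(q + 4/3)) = q + 4/3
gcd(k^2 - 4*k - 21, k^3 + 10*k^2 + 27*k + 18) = k + 3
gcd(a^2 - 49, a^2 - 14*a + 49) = a - 7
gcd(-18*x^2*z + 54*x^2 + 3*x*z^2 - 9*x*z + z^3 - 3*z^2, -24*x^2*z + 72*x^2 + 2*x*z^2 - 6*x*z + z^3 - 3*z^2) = 6*x*z - 18*x + z^2 - 3*z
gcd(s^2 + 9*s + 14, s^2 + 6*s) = 1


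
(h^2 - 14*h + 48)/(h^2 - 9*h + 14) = (h^2 - 14*h + 48)/(h^2 - 9*h + 14)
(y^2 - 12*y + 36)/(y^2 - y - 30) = (y - 6)/(y + 5)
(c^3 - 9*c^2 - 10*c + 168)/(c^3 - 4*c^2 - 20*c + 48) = (c - 7)/(c - 2)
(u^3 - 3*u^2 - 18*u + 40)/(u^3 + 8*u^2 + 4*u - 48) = (u - 5)/(u + 6)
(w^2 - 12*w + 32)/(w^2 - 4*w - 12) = (-w^2 + 12*w - 32)/(-w^2 + 4*w + 12)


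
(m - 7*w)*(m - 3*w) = m^2 - 10*m*w + 21*w^2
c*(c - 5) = c^2 - 5*c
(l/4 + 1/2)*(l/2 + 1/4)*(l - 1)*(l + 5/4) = l^4/8 + 11*l^3/32 + 3*l^2/64 - 23*l/64 - 5/32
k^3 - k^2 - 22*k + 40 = (k - 4)*(k - 2)*(k + 5)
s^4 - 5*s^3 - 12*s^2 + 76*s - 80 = (s - 5)*(s - 2)^2*(s + 4)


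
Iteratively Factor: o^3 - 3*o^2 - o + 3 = (o - 1)*(o^2 - 2*o - 3) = (o - 3)*(o - 1)*(o + 1)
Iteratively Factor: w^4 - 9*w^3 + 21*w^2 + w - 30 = (w + 1)*(w^3 - 10*w^2 + 31*w - 30) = (w - 3)*(w + 1)*(w^2 - 7*w + 10) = (w - 3)*(w - 2)*(w + 1)*(w - 5)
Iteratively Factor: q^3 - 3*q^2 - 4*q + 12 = (q + 2)*(q^2 - 5*q + 6) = (q - 2)*(q + 2)*(q - 3)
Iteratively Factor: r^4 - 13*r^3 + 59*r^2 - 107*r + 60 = (r - 5)*(r^3 - 8*r^2 + 19*r - 12) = (r - 5)*(r - 4)*(r^2 - 4*r + 3) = (r - 5)*(r - 4)*(r - 3)*(r - 1)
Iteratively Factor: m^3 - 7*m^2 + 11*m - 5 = (m - 1)*(m^2 - 6*m + 5) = (m - 1)^2*(m - 5)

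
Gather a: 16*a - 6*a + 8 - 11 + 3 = 10*a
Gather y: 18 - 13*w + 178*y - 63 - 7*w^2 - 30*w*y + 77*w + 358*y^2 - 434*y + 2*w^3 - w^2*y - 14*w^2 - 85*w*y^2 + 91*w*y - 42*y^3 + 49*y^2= 2*w^3 - 21*w^2 + 64*w - 42*y^3 + y^2*(407 - 85*w) + y*(-w^2 + 61*w - 256) - 45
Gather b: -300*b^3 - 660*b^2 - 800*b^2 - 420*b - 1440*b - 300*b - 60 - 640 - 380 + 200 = -300*b^3 - 1460*b^2 - 2160*b - 880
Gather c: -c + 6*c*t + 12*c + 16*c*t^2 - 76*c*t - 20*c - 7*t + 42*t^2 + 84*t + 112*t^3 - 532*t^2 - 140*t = c*(16*t^2 - 70*t - 9) + 112*t^3 - 490*t^2 - 63*t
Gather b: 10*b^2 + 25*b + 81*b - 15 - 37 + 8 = 10*b^2 + 106*b - 44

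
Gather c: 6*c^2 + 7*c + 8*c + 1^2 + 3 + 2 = 6*c^2 + 15*c + 6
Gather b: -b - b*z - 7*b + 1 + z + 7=b*(-z - 8) + z + 8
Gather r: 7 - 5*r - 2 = 5 - 5*r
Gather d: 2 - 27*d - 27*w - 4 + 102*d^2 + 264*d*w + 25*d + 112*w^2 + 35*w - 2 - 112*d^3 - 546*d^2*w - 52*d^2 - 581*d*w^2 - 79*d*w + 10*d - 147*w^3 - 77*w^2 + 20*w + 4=-112*d^3 + d^2*(50 - 546*w) + d*(-581*w^2 + 185*w + 8) - 147*w^3 + 35*w^2 + 28*w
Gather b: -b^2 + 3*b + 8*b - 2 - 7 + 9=-b^2 + 11*b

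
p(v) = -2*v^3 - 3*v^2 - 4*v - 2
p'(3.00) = -76.00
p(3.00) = -95.00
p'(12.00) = -940.00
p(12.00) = -3938.00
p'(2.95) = -73.92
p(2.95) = -91.25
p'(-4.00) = -76.00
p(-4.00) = 94.00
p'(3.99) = -123.46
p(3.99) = -192.76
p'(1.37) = -23.48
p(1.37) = -18.25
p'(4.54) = -154.91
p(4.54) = -269.15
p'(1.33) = -22.59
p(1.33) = -17.33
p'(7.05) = -344.52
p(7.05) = -880.11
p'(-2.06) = -17.10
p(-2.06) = 10.99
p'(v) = -6*v^2 - 6*v - 4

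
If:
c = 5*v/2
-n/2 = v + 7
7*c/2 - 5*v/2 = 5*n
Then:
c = -140/13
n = -70/13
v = -56/13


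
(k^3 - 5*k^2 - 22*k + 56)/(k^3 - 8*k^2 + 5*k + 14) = (k + 4)/(k + 1)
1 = 1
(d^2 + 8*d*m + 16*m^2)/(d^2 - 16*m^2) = (d + 4*m)/(d - 4*m)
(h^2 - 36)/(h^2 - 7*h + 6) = (h + 6)/(h - 1)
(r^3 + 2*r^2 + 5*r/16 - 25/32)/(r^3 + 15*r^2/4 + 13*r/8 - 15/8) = (r + 5/4)/(r + 3)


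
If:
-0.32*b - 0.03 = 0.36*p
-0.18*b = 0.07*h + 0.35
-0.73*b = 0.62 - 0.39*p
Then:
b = -0.61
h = -3.44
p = 0.46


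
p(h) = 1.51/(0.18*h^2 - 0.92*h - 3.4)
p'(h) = 1.51*(0.92 - 0.36*h)/(0.18*h^2 - 0.92*h - 3.4)^2 = (1.3892 - 0.5436*h)/(-0.18*h^2 + 0.92*h + 3.4)^2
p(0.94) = -0.37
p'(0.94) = 0.05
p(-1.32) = -0.81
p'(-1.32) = 0.60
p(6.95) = -1.37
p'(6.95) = -1.98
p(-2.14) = -2.49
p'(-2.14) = 6.93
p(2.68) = -0.33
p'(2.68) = -0.00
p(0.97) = -0.37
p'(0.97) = 0.05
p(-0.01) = -0.45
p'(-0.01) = 0.12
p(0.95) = -0.37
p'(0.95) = 0.05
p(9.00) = 0.52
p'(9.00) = -0.42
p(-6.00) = 0.18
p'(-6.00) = 0.06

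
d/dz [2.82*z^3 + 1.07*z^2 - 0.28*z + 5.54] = 8.46*z^2 + 2.14*z - 0.28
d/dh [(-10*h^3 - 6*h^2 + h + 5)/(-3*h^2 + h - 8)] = (30*h^4 - 20*h^3 + 237*h^2 + 126*h - 13)/(9*h^4 - 6*h^3 + 49*h^2 - 16*h + 64)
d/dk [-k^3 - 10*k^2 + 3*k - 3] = -3*k^2 - 20*k + 3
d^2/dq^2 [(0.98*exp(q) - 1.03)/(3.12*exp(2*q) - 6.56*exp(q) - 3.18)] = (9.53971200000001*exp(4*q) - 20.047872*exp(3*q) + 121.582656*exp(2*q) - 105.645184*exp(q) + 31.396776)*exp(q)/(30.371328*exp(6*q) - 191.572992*exp(5*q) + 309.92832*exp(4*q) + 108.21376*exp(3*q) - 315.88848*exp(2*q) - 199.012032*exp(q) - 32.157432)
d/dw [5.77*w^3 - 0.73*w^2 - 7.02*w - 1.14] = 17.31*w^2 - 1.46*w - 7.02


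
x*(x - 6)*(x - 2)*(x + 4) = x^4 - 4*x^3 - 20*x^2 + 48*x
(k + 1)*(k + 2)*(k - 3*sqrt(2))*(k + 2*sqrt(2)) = k^4 - sqrt(2)*k^3 + 3*k^3 - 10*k^2 - 3*sqrt(2)*k^2 - 36*k - 2*sqrt(2)*k - 24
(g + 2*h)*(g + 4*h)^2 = g^3 + 10*g^2*h + 32*g*h^2 + 32*h^3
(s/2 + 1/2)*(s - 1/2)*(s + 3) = s^3/2 + 7*s^2/4 + s/2 - 3/4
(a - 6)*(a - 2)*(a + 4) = a^3 - 4*a^2 - 20*a + 48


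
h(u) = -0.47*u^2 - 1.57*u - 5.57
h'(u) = -0.94*u - 1.57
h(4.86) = -24.30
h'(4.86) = -6.14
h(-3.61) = -6.03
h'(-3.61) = 1.82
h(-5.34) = -10.59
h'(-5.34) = 3.45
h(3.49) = -16.77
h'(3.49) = -4.85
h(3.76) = -18.12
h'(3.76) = -5.10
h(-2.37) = -4.49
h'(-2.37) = 0.66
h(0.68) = -6.85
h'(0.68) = -2.21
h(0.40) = -6.27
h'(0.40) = -1.95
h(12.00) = -92.09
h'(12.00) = -12.85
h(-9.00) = -29.51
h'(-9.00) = 6.89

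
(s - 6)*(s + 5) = s^2 - s - 30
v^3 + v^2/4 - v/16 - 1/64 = (v - 1/4)*(v + 1/4)^2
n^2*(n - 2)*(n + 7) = n^4 + 5*n^3 - 14*n^2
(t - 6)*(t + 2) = t^2 - 4*t - 12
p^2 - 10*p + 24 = (p - 6)*(p - 4)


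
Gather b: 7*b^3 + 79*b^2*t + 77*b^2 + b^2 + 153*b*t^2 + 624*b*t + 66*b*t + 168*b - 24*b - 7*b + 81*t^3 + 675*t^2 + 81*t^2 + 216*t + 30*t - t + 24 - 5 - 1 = 7*b^3 + b^2*(79*t + 78) + b*(153*t^2 + 690*t + 137) + 81*t^3 + 756*t^2 + 245*t + 18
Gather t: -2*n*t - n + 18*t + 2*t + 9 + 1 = -n + t*(20 - 2*n) + 10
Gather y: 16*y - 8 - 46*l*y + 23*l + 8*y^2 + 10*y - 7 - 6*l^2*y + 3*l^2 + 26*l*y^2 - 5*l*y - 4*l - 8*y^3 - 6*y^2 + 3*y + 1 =3*l^2 + 19*l - 8*y^3 + y^2*(26*l + 2) + y*(-6*l^2 - 51*l + 29) - 14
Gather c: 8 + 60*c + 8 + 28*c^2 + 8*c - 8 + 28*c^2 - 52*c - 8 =56*c^2 + 16*c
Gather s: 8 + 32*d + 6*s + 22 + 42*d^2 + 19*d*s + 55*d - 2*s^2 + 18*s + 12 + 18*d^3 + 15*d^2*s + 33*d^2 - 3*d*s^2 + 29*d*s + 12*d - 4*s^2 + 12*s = 18*d^3 + 75*d^2 + 99*d + s^2*(-3*d - 6) + s*(15*d^2 + 48*d + 36) + 42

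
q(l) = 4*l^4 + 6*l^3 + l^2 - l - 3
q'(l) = 16*l^3 + 18*l^2 + 2*l - 1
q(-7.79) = 11959.34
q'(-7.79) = -6487.93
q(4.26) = 1792.08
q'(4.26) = 1571.12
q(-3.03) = 179.46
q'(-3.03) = -286.89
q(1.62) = 51.06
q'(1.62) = 117.50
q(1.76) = 69.43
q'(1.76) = 145.51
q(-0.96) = -3.03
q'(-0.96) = -0.49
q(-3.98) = 642.22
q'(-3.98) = -732.55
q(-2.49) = 66.83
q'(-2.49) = -141.39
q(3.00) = 489.00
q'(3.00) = 599.00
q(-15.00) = 182487.00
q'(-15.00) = -49981.00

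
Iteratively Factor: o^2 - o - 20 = (o + 4)*(o - 5)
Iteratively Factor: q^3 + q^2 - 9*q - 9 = (q + 3)*(q^2 - 2*q - 3) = (q - 3)*(q + 3)*(q + 1)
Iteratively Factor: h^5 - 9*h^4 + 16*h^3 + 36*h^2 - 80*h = (h - 2)*(h^4 - 7*h^3 + 2*h^2 + 40*h) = (h - 2)*(h + 2)*(h^3 - 9*h^2 + 20*h) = (h - 5)*(h - 2)*(h + 2)*(h^2 - 4*h) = h*(h - 5)*(h - 2)*(h + 2)*(h - 4)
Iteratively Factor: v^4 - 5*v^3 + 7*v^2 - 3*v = (v)*(v^3 - 5*v^2 + 7*v - 3) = v*(v - 3)*(v^2 - 2*v + 1) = v*(v - 3)*(v - 1)*(v - 1)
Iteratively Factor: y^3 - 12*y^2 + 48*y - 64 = (y - 4)*(y^2 - 8*y + 16) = (y - 4)^2*(y - 4)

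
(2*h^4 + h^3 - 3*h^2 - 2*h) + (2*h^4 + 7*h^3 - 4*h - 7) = 4*h^4 + 8*h^3 - 3*h^2 - 6*h - 7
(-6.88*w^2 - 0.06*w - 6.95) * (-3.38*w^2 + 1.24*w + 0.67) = 23.2544*w^4 - 8.3284*w^3 + 18.807*w^2 - 8.6582*w - 4.6565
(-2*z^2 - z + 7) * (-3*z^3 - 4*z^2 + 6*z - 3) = 6*z^5 + 11*z^4 - 29*z^3 - 28*z^2 + 45*z - 21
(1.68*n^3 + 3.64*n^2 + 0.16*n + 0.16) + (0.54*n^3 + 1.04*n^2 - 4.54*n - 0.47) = 2.22*n^3 + 4.68*n^2 - 4.38*n - 0.31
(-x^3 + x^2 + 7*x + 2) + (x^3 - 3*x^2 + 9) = -2*x^2 + 7*x + 11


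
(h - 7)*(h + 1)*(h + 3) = h^3 - 3*h^2 - 25*h - 21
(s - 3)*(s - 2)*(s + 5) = s^3 - 19*s + 30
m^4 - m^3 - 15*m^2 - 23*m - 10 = (m - 5)*(m + 1)^2*(m + 2)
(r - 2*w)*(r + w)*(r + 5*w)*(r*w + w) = r^4*w + 4*r^3*w^2 + r^3*w - 7*r^2*w^3 + 4*r^2*w^2 - 10*r*w^4 - 7*r*w^3 - 10*w^4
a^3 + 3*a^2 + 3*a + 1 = (a + 1)^3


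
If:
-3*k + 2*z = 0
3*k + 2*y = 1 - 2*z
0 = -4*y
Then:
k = 1/6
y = 0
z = 1/4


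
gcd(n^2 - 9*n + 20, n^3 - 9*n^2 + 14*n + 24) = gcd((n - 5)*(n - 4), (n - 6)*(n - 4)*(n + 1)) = n - 4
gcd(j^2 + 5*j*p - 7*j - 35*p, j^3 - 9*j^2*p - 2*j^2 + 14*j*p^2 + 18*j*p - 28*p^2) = 1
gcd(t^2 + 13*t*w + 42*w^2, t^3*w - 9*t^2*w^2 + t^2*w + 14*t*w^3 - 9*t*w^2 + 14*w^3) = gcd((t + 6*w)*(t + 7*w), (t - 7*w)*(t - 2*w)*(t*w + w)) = 1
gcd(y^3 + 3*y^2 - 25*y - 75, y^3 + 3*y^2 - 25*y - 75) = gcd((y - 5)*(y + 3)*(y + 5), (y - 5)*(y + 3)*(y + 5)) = y^3 + 3*y^2 - 25*y - 75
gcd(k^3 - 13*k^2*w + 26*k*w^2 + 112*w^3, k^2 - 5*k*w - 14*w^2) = -k^2 + 5*k*w + 14*w^2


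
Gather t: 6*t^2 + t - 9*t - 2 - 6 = 6*t^2 - 8*t - 8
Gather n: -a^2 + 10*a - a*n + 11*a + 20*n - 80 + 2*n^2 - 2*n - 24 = -a^2 + 21*a + 2*n^2 + n*(18 - a) - 104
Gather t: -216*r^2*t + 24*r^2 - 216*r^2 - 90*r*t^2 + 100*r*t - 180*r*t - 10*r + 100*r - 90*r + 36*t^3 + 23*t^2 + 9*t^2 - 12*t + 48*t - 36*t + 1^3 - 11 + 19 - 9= -192*r^2 + 36*t^3 + t^2*(32 - 90*r) + t*(-216*r^2 - 80*r)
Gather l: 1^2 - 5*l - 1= -5*l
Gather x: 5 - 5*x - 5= -5*x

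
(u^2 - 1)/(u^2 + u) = (u - 1)/u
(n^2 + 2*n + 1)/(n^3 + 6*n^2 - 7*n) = (n^2 + 2*n + 1)/(n*(n^2 + 6*n - 7))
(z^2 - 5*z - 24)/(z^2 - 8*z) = (z + 3)/z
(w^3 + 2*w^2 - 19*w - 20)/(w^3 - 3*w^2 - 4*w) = (w + 5)/w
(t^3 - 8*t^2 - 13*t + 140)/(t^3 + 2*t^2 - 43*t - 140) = (t - 5)/(t + 5)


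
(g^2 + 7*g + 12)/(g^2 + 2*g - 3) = (g + 4)/(g - 1)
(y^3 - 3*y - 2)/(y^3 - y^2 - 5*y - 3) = (y - 2)/(y - 3)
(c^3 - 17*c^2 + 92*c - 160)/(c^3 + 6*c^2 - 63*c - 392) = (c^2 - 9*c + 20)/(c^2 + 14*c + 49)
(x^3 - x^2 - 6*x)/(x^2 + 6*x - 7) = x*(x^2 - x - 6)/(x^2 + 6*x - 7)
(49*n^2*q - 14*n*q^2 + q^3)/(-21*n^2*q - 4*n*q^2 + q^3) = (-7*n + q)/(3*n + q)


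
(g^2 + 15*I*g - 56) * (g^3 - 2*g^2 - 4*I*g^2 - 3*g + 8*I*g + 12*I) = g^5 - 2*g^4 + 11*I*g^4 + g^3 - 22*I*g^3 - 8*g^2 + 191*I*g^2 - 12*g - 448*I*g - 672*I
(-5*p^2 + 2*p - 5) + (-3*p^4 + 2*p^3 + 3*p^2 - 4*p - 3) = -3*p^4 + 2*p^3 - 2*p^2 - 2*p - 8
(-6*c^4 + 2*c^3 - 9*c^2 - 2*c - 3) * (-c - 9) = 6*c^5 + 52*c^4 - 9*c^3 + 83*c^2 + 21*c + 27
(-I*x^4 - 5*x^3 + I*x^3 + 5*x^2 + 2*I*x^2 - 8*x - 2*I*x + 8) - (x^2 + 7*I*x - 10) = -I*x^4 - 5*x^3 + I*x^3 + 4*x^2 + 2*I*x^2 - 8*x - 9*I*x + 18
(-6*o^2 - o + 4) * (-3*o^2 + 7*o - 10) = 18*o^4 - 39*o^3 + 41*o^2 + 38*o - 40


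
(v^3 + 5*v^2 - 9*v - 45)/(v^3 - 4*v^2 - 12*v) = (-v^3 - 5*v^2 + 9*v + 45)/(v*(-v^2 + 4*v + 12))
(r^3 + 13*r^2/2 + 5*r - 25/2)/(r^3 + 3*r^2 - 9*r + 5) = (r + 5/2)/(r - 1)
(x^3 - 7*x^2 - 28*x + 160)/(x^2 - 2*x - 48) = (x^2 + x - 20)/(x + 6)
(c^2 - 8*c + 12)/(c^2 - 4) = (c - 6)/(c + 2)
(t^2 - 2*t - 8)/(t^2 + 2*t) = (t - 4)/t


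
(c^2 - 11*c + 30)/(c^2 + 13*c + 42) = (c^2 - 11*c + 30)/(c^2 + 13*c + 42)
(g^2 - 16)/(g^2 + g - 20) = (g + 4)/(g + 5)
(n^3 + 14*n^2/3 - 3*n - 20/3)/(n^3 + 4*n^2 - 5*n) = (3*n^2 - n - 4)/(3*n*(n - 1))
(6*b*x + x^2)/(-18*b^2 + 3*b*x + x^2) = x/(-3*b + x)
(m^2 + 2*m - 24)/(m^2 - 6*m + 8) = (m + 6)/(m - 2)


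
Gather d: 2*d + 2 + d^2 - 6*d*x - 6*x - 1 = d^2 + d*(2 - 6*x) - 6*x + 1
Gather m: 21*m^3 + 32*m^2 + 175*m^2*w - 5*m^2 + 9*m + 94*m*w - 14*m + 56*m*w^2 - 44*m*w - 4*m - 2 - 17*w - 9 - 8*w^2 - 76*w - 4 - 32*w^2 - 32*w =21*m^3 + m^2*(175*w + 27) + m*(56*w^2 + 50*w - 9) - 40*w^2 - 125*w - 15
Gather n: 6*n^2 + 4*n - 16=6*n^2 + 4*n - 16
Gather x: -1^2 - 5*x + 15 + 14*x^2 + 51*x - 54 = 14*x^2 + 46*x - 40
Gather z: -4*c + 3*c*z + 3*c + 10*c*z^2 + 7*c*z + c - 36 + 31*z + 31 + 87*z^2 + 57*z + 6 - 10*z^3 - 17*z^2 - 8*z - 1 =-10*z^3 + z^2*(10*c + 70) + z*(10*c + 80)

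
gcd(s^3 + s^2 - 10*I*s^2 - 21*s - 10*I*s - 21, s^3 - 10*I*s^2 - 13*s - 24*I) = s - 3*I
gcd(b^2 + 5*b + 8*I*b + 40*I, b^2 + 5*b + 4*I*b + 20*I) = b + 5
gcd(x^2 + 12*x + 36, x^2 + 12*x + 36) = x^2 + 12*x + 36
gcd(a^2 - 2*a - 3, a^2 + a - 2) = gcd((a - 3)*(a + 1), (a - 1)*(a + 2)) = 1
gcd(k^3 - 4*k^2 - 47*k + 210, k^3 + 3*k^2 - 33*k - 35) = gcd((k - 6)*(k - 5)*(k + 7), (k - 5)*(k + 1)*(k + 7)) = k^2 + 2*k - 35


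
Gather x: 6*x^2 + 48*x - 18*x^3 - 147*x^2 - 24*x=-18*x^3 - 141*x^2 + 24*x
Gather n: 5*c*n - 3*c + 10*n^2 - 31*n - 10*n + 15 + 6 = -3*c + 10*n^2 + n*(5*c - 41) + 21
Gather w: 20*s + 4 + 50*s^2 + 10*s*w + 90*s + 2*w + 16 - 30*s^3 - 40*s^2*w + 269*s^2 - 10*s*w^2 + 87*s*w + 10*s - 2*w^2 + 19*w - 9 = -30*s^3 + 319*s^2 + 120*s + w^2*(-10*s - 2) + w*(-40*s^2 + 97*s + 21) + 11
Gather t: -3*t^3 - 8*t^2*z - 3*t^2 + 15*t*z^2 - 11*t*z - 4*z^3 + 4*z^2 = -3*t^3 + t^2*(-8*z - 3) + t*(15*z^2 - 11*z) - 4*z^3 + 4*z^2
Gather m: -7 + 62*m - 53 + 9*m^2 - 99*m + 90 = 9*m^2 - 37*m + 30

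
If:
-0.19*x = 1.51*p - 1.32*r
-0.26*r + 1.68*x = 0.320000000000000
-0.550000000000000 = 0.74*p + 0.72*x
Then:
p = -0.79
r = -0.90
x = 0.05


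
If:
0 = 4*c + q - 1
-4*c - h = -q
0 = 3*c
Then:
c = 0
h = 1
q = 1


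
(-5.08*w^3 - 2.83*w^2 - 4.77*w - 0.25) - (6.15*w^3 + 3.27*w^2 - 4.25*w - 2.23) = -11.23*w^3 - 6.1*w^2 - 0.52*w + 1.98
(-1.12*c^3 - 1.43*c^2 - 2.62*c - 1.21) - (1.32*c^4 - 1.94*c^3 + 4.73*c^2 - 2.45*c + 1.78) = -1.32*c^4 + 0.82*c^3 - 6.16*c^2 - 0.17*c - 2.99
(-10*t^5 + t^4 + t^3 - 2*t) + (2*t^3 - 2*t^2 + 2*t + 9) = -10*t^5 + t^4 + 3*t^3 - 2*t^2 + 9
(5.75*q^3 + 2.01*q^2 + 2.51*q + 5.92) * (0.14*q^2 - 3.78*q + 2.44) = 0.805*q^5 - 21.4536*q^4 + 6.7836*q^3 - 3.7546*q^2 - 16.2532*q + 14.4448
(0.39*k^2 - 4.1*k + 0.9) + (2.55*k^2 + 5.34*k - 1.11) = 2.94*k^2 + 1.24*k - 0.21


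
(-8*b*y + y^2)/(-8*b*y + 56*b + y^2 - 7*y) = y/(y - 7)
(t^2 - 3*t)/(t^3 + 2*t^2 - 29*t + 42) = t/(t^2 + 5*t - 14)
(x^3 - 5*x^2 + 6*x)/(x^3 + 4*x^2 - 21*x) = (x - 2)/(x + 7)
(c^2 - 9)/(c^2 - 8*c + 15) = (c + 3)/(c - 5)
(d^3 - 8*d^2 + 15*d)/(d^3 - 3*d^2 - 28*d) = (-d^2 + 8*d - 15)/(-d^2 + 3*d + 28)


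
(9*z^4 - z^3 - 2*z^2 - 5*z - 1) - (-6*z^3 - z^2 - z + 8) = 9*z^4 + 5*z^3 - z^2 - 4*z - 9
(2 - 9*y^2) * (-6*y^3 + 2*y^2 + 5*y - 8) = 54*y^5 - 18*y^4 - 57*y^3 + 76*y^2 + 10*y - 16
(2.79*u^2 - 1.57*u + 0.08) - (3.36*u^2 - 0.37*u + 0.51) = -0.57*u^2 - 1.2*u - 0.43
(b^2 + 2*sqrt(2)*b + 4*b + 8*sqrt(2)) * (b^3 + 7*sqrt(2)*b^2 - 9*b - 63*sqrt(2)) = b^5 + 4*b^4 + 9*sqrt(2)*b^4 + 19*b^3 + 36*sqrt(2)*b^3 - 81*sqrt(2)*b^2 + 76*b^2 - 324*sqrt(2)*b - 252*b - 1008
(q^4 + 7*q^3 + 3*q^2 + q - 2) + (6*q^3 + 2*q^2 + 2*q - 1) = q^4 + 13*q^3 + 5*q^2 + 3*q - 3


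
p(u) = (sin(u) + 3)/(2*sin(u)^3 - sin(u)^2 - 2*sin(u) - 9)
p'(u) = (sin(u) + 3)*(-6*sin(u)^2*cos(u) + 2*sin(u)*cos(u) + 2*cos(u))/(2*sin(u)^3 - sin(u)^2 - 2*sin(u) - 9)^2 + cos(u)/(2*sin(u)^3 - sin(u)^2 - 2*sin(u) - 9)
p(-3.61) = -0.35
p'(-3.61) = 0.04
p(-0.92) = -0.24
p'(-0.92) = -0.12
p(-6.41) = -0.33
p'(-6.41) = -0.05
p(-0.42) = -0.31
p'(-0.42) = -0.10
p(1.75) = -0.40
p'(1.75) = 0.03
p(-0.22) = -0.32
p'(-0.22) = -0.07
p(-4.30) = -0.39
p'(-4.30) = 0.06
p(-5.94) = -0.34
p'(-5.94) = -0.03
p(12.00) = -0.29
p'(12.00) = -0.12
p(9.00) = -0.35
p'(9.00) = 0.03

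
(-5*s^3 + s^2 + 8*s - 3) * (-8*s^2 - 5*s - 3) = 40*s^5 + 17*s^4 - 54*s^3 - 19*s^2 - 9*s + 9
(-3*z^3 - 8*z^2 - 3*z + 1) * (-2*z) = 6*z^4 + 16*z^3 + 6*z^2 - 2*z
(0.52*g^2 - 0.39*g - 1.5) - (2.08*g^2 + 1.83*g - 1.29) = -1.56*g^2 - 2.22*g - 0.21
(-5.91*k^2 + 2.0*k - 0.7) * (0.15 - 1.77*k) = 10.4607*k^3 - 4.4265*k^2 + 1.539*k - 0.105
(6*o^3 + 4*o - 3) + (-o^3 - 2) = 5*o^3 + 4*o - 5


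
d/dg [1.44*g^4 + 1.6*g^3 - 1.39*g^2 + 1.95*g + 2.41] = 5.76*g^3 + 4.8*g^2 - 2.78*g + 1.95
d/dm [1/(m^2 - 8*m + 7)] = 2*(4 - m)/(m^2 - 8*m + 7)^2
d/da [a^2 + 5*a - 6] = 2*a + 5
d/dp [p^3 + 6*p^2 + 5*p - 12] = 3*p^2 + 12*p + 5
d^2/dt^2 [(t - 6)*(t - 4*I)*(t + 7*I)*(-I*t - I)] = -12*I*t^2 + t*(18 + 30*I) - 30 - 44*I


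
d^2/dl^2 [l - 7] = 0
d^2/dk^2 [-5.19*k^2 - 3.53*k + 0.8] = -10.3800000000000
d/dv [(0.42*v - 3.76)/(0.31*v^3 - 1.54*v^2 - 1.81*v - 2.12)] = (-0.2604*v^3 + 4.1436*v^2 - 11.5808*v - 7.696)/(0.0961*v^6 - 0.9548*v^5 + 1.2494*v^4 + 4.2604*v^3 + 9.8057*v^2 + 7.6744*v + 4.4944)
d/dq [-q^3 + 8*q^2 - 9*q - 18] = -3*q^2 + 16*q - 9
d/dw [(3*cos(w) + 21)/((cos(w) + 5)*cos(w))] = 3*(sin(w) + 35*sin(w)/cos(w)^2 + 14*tan(w))/(cos(w) + 5)^2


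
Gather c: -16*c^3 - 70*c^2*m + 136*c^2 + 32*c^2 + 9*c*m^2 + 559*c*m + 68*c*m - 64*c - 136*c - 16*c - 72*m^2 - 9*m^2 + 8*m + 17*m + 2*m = -16*c^3 + c^2*(168 - 70*m) + c*(9*m^2 + 627*m - 216) - 81*m^2 + 27*m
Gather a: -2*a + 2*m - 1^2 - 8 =-2*a + 2*m - 9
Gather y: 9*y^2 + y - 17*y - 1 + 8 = 9*y^2 - 16*y + 7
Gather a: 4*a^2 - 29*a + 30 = 4*a^2 - 29*a + 30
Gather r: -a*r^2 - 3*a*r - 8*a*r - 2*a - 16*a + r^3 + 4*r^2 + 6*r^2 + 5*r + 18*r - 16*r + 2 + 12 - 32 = -18*a + r^3 + r^2*(10 - a) + r*(7 - 11*a) - 18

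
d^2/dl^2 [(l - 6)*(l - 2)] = 2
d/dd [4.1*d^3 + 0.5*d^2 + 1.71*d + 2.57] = 12.3*d^2 + 1.0*d + 1.71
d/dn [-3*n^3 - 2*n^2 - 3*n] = -9*n^2 - 4*n - 3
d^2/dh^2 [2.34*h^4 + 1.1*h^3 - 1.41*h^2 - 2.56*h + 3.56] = 28.08*h^2 + 6.6*h - 2.82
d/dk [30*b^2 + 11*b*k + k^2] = 11*b + 2*k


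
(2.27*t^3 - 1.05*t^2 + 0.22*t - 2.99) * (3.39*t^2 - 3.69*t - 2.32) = 7.6953*t^5 - 11.9358*t^4 - 0.6461*t^3 - 8.5119*t^2 + 10.5227*t + 6.9368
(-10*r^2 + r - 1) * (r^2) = -10*r^4 + r^3 - r^2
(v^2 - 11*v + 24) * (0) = 0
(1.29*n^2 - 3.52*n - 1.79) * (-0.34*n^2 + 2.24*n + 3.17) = -0.4386*n^4 + 4.0864*n^3 - 3.1869*n^2 - 15.168*n - 5.6743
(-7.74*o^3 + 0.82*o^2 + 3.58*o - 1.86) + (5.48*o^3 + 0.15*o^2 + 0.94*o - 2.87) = -2.26*o^3 + 0.97*o^2 + 4.52*o - 4.73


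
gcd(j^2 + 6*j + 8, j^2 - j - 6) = j + 2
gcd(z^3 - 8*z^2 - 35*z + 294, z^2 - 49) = z - 7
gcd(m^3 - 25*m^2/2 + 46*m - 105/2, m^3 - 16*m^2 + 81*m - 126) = m^2 - 10*m + 21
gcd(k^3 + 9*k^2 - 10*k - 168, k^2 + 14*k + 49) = k + 7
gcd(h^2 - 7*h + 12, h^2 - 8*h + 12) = 1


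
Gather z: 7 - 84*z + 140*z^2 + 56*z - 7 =140*z^2 - 28*z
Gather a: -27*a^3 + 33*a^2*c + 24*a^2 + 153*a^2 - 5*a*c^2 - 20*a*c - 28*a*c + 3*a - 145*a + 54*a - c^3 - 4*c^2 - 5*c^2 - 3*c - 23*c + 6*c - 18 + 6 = -27*a^3 + a^2*(33*c + 177) + a*(-5*c^2 - 48*c - 88) - c^3 - 9*c^2 - 20*c - 12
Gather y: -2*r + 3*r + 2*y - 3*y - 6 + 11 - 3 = r - y + 2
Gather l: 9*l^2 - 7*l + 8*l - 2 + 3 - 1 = 9*l^2 + l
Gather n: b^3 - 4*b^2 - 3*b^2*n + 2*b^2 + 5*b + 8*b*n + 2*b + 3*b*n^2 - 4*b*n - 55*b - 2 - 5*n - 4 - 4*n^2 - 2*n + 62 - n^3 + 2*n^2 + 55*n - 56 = b^3 - 2*b^2 - 48*b - n^3 + n^2*(3*b - 2) + n*(-3*b^2 + 4*b + 48)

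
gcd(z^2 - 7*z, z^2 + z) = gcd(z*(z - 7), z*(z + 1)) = z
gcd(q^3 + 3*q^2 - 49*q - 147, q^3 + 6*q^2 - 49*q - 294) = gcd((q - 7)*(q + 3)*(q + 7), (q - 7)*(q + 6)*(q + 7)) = q^2 - 49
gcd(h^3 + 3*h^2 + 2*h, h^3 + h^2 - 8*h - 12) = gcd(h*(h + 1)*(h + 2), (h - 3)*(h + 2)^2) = h + 2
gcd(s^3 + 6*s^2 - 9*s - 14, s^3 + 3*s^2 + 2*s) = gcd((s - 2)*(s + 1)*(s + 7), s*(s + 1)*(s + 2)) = s + 1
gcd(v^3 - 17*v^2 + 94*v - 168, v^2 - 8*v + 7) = v - 7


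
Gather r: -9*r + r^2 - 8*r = r^2 - 17*r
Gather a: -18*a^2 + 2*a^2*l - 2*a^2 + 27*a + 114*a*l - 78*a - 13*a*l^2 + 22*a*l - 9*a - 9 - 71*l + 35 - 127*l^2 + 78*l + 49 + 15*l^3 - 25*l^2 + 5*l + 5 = a^2*(2*l - 20) + a*(-13*l^2 + 136*l - 60) + 15*l^3 - 152*l^2 + 12*l + 80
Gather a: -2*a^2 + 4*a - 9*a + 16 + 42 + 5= -2*a^2 - 5*a + 63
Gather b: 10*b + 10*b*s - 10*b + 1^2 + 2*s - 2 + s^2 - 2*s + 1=10*b*s + s^2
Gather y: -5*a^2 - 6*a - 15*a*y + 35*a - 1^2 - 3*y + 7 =-5*a^2 + 29*a + y*(-15*a - 3) + 6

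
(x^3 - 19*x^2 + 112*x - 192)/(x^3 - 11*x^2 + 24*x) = (x - 8)/x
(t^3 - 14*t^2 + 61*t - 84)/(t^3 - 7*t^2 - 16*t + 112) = (t - 3)/(t + 4)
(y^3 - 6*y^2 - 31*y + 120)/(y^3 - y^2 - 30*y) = (y^2 - 11*y + 24)/(y*(y - 6))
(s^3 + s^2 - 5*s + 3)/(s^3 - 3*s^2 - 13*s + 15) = (s - 1)/(s - 5)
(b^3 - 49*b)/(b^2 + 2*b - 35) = b*(b - 7)/(b - 5)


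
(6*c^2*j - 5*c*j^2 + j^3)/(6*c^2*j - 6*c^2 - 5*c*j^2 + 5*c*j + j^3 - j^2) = j/(j - 1)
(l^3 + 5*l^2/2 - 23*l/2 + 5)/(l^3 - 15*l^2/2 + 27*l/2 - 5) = (l + 5)/(l - 5)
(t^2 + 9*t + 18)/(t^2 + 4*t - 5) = (t^2 + 9*t + 18)/(t^2 + 4*t - 5)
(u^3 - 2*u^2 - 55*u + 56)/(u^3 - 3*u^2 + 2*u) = (u^2 - u - 56)/(u*(u - 2))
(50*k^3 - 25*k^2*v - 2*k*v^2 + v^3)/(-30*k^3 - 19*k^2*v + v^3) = (-10*k^2 + 3*k*v + v^2)/(6*k^2 + 5*k*v + v^2)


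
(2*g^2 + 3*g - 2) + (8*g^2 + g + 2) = 10*g^2 + 4*g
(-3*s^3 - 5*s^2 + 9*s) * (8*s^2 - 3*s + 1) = -24*s^5 - 31*s^4 + 84*s^3 - 32*s^2 + 9*s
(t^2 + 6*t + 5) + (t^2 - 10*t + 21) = 2*t^2 - 4*t + 26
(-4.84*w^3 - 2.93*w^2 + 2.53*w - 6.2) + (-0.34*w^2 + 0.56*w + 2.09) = -4.84*w^3 - 3.27*w^2 + 3.09*w - 4.11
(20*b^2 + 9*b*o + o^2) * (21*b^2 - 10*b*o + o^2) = 420*b^4 - 11*b^3*o - 49*b^2*o^2 - b*o^3 + o^4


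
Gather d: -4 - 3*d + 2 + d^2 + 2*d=d^2 - d - 2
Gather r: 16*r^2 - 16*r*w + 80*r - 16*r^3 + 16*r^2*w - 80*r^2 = -16*r^3 + r^2*(16*w - 64) + r*(80 - 16*w)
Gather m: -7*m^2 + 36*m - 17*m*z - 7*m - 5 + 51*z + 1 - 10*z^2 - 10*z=-7*m^2 + m*(29 - 17*z) - 10*z^2 + 41*z - 4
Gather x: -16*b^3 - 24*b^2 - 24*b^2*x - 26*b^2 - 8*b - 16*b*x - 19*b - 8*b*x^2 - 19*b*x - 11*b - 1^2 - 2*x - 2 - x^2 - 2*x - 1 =-16*b^3 - 50*b^2 - 38*b + x^2*(-8*b - 1) + x*(-24*b^2 - 35*b - 4) - 4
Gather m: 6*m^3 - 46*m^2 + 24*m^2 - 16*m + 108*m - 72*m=6*m^3 - 22*m^2 + 20*m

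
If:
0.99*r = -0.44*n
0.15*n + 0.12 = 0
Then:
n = -0.80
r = 0.36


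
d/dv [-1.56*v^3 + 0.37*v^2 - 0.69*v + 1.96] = -4.68*v^2 + 0.74*v - 0.69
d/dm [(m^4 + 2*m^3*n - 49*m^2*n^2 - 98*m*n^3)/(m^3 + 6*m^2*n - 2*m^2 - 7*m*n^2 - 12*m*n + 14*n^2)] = (m^4 - 2*m^3*n - 4*m^3 + 19*m^2*n^2 + 16*m^2*n - 20*m*n^2 - 28*n^3)/(m^4 - 2*m^3*n - 4*m^3 + m^2*n^2 + 8*m^2*n + 4*m^2 - 4*m*n^2 - 8*m*n + 4*n^2)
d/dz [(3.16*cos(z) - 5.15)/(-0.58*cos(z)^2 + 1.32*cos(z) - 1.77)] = (-1.8328*cos(z)^2 + 5.974*cos(z) - 1.2048)*sin(z)/(0.3364*cos(z)^4 - 1.5312*cos(z)^3 + 3.7956*cos(z)^2 - 4.6728*cos(z) + 3.1329)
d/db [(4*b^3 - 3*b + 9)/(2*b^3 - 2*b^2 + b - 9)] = 2*(-4*b^4 + 10*b^3 - 84*b^2 + 18*b + 9)/(4*b^6 - 8*b^5 + 8*b^4 - 40*b^3 + 37*b^2 - 18*b + 81)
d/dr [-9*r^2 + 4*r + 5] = 4 - 18*r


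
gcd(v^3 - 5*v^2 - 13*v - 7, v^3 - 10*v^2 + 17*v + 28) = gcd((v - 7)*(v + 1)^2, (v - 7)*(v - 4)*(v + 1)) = v^2 - 6*v - 7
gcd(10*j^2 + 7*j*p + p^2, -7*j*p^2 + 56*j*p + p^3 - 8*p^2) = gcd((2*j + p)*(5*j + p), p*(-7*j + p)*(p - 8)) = 1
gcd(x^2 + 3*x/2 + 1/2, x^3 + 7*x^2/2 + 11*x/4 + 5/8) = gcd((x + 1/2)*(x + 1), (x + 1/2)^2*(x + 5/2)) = x + 1/2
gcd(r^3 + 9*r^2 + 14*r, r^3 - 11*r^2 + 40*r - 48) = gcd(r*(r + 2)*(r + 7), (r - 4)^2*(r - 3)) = 1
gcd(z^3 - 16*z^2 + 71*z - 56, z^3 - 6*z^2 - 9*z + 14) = z^2 - 8*z + 7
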